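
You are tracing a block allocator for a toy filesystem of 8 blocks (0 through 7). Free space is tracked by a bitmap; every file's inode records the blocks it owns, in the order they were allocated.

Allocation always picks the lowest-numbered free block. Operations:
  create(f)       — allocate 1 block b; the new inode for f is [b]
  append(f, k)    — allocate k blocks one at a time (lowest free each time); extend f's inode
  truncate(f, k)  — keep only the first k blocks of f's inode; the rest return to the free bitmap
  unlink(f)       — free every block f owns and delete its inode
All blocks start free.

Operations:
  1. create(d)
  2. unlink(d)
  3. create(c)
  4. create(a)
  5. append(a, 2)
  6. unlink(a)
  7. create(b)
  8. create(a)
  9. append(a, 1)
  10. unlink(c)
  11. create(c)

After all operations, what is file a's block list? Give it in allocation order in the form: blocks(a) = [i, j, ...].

blocks(a) = [2, 3]

  1. create(d)  ⇒  F.......  {d→[0]}
  2. unlink(d)  ⇒  ........  {}
  3. create(c)  ⇒  F.......  {c→[0]}
  4. create(a)  ⇒  FF......  {a→[1]; c→[0]}
  5. append(a, 2)  ⇒  FFFF....  {a→[1, 2, 3]; c→[0]}
  6. unlink(a)  ⇒  F.......  {c→[0]}
  7. create(b)  ⇒  FF......  {b→[1]; c→[0]}
  8. create(a)  ⇒  FFF.....  {a→[2]; b→[1]; c→[0]}
  9. append(a, 1)  ⇒  FFFF....  {a→[2, 3]; b→[1]; c→[0]}
  10. unlink(c)  ⇒  .FFF....  {a→[2, 3]; b→[1]}
  11. create(c)  ⇒  FFFF....  {a→[2, 3]; b→[1]; c→[0]}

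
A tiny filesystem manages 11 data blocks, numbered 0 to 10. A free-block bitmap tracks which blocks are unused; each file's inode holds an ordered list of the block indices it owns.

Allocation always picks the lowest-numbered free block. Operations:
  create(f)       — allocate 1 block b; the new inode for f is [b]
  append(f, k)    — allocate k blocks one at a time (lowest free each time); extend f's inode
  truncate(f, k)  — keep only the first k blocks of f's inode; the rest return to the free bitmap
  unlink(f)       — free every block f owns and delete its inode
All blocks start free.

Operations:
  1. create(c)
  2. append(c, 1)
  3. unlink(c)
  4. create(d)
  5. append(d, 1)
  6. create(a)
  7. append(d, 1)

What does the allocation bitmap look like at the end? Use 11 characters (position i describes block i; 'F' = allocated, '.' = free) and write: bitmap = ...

  1. create(c)  ⇒  F..........  {c→[0]}
  2. append(c, 1)  ⇒  FF.........  {c→[0, 1]}
  3. unlink(c)  ⇒  ...........  {}
  4. create(d)  ⇒  F..........  {d→[0]}
  5. append(d, 1)  ⇒  FF.........  {d→[0, 1]}
  6. create(a)  ⇒  FFF........  {a→[2]; d→[0, 1]}
  7. append(d, 1)  ⇒  FFFF.......  {a→[2]; d→[0, 1, 3]}

bitmap = FFFF.......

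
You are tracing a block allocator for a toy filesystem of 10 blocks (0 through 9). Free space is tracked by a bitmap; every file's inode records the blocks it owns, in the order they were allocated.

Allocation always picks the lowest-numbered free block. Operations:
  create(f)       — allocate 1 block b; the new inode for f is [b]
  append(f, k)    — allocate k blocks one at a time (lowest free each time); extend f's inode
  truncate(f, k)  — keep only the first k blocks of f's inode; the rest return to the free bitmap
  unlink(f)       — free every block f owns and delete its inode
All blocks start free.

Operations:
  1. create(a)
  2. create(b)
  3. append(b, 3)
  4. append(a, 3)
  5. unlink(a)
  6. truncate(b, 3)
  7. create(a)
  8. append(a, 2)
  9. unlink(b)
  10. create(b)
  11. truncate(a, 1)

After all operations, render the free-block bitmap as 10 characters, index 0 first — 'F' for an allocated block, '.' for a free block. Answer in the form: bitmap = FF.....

  1. create(a)  ⇒  F.........  {a→[0]}
  2. create(b)  ⇒  FF........  {a→[0]; b→[1]}
  3. append(b, 3)  ⇒  FFFFF.....  {a→[0]; b→[1, 2, 3, 4]}
  4. append(a, 3)  ⇒  FFFFFFFF..  {a→[0, 5, 6, 7]; b→[1, 2, 3, 4]}
  5. unlink(a)  ⇒  .FFFF.....  {b→[1, 2, 3, 4]}
  6. truncate(b, 3)  ⇒  .FFF......  {b→[1, 2, 3]}
  7. create(a)  ⇒  FFFF......  {a→[0]; b→[1, 2, 3]}
  8. append(a, 2)  ⇒  FFFFFF....  {a→[0, 4, 5]; b→[1, 2, 3]}
  9. unlink(b)  ⇒  F...FF....  {a→[0, 4, 5]}
  10. create(b)  ⇒  FF..FF....  {a→[0, 4, 5]; b→[1]}
  11. truncate(a, 1)  ⇒  FF........  {a→[0]; b→[1]}

bitmap = FF........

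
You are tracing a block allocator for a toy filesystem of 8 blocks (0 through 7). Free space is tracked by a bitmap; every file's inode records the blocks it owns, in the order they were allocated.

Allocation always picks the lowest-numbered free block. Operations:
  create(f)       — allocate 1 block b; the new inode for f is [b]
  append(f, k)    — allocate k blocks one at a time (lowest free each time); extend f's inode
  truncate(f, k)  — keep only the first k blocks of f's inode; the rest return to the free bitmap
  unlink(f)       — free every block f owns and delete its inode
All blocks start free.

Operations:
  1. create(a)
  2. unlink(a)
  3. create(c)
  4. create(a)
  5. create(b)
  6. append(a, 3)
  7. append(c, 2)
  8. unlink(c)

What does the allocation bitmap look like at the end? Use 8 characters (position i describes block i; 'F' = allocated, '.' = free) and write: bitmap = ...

bitmap = .FFFFF..

[1] create(a) — a=0 (map F.......)
[2] unlink(a) —  (map ........)
[3] create(c) — c=0 (map F.......)
[4] create(a) — a=1 c=0 (map FF......)
[5] create(b) — a=1 b=2 c=0 (map FFF.....)
[6] append(a, 3) — a=1,3,4,5 b=2 c=0 (map FFFFFF..)
[7] append(c, 2) — a=1,3,4,5 b=2 c=0,6,7 (map FFFFFFFF)
[8] unlink(c) — a=1,3,4,5 b=2 (map .FFFFF..)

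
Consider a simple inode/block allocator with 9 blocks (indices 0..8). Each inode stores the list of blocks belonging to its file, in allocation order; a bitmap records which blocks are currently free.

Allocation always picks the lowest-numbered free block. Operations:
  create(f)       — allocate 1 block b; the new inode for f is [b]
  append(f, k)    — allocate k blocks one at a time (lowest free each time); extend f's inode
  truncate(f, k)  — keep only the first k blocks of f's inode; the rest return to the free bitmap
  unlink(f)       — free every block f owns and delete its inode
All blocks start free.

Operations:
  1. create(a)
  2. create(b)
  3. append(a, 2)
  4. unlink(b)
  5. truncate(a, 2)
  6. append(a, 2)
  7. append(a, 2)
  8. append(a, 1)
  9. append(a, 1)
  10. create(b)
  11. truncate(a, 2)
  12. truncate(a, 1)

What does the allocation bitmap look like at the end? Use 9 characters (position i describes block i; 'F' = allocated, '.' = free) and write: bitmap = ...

bitmap = F.......F

create(a): bitmap=F........ | a=[0]
create(b): bitmap=FF....... | a=[0] b=[1]
append(a, 2): bitmap=FFFF..... | a=[0, 2, 3] b=[1]
unlink(b): bitmap=F.FF..... | a=[0, 2, 3]
truncate(a, 2): bitmap=F.F...... | a=[0, 2]
append(a, 2): bitmap=FFFF..... | a=[0, 2, 1, 3]
append(a, 2): bitmap=FFFFFF... | a=[0, 2, 1, 3, 4, 5]
append(a, 1): bitmap=FFFFFFF.. | a=[0, 2, 1, 3, 4, 5, 6]
append(a, 1): bitmap=FFFFFFFF. | a=[0, 2, 1, 3, 4, 5, 6, 7]
create(b): bitmap=FFFFFFFFF | a=[0, 2, 1, 3, 4, 5, 6, 7] b=[8]
truncate(a, 2): bitmap=F.F.....F | a=[0, 2] b=[8]
truncate(a, 1): bitmap=F.......F | a=[0] b=[8]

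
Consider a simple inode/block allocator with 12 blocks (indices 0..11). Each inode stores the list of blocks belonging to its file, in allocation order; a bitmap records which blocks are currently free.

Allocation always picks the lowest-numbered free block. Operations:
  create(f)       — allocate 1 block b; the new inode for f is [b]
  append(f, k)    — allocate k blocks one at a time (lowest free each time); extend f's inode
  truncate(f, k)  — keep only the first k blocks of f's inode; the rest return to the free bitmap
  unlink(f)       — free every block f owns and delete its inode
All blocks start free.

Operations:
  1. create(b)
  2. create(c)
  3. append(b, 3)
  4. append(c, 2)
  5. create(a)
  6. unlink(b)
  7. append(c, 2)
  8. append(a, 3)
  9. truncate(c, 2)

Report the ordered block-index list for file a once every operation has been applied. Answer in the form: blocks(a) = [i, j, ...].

blocks(a) = [7, 3, 4, 8]

after create(b) → b:[0]  free=[F...........]
after create(c) → b:[0], c:[1]  free=[FF..........]
after append(b, 3) → b:[0, 2, 3, 4], c:[1]  free=[FFFFF.......]
after append(c, 2) → b:[0, 2, 3, 4], c:[1, 5, 6]  free=[FFFFFFF.....]
after create(a) → a:[7], b:[0, 2, 3, 4], c:[1, 5, 6]  free=[FFFFFFFF....]
after unlink(b) → a:[7], c:[1, 5, 6]  free=[.F...FFF....]
after append(c, 2) → a:[7], c:[1, 5, 6, 0, 2]  free=[FFF..FFF....]
after append(a, 3) → a:[7, 3, 4, 8], c:[1, 5, 6, 0, 2]  free=[FFFFFFFFF...]
after truncate(c, 2) → a:[7, 3, 4, 8], c:[1, 5]  free=[.F.FFF.FF...]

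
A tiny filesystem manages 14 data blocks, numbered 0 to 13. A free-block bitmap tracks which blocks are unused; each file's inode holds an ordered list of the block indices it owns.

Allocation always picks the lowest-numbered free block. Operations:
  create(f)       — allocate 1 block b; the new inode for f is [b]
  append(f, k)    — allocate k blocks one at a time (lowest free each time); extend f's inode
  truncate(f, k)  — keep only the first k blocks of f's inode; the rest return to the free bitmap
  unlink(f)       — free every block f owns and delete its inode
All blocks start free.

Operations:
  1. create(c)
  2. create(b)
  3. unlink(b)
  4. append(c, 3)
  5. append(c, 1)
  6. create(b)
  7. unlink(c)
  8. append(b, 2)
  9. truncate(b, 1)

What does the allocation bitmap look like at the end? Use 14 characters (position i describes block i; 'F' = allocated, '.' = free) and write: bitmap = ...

bitmap = .....F........

  1. create(c)  ⇒  F.............  {c→[0]}
  2. create(b)  ⇒  FF............  {b→[1]; c→[0]}
  3. unlink(b)  ⇒  F.............  {c→[0]}
  4. append(c, 3)  ⇒  FFFF..........  {c→[0, 1, 2, 3]}
  5. append(c, 1)  ⇒  FFFFF.........  {c→[0, 1, 2, 3, 4]}
  6. create(b)  ⇒  FFFFFF........  {b→[5]; c→[0, 1, 2, 3, 4]}
  7. unlink(c)  ⇒  .....F........  {b→[5]}
  8. append(b, 2)  ⇒  FF...F........  {b→[5, 0, 1]}
  9. truncate(b, 1)  ⇒  .....F........  {b→[5]}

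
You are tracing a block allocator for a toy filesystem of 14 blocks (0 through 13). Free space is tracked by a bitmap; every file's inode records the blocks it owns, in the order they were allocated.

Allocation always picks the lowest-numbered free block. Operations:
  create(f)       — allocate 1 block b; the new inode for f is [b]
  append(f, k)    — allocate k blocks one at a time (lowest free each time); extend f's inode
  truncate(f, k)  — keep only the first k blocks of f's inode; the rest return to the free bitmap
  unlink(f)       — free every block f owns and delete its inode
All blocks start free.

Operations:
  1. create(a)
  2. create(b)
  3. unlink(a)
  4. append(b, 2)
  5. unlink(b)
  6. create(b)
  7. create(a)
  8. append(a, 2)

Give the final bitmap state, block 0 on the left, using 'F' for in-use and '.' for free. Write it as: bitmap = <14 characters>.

[1] create(a) — a=0 (map F.............)
[2] create(b) — a=0 b=1 (map FF............)
[3] unlink(a) — b=1 (map .F............)
[4] append(b, 2) — b=1,0,2 (map FFF...........)
[5] unlink(b) —  (map ..............)
[6] create(b) — b=0 (map F.............)
[7] create(a) — a=1 b=0 (map FF............)
[8] append(a, 2) — a=1,2,3 b=0 (map FFFF..........)

bitmap = FFFF..........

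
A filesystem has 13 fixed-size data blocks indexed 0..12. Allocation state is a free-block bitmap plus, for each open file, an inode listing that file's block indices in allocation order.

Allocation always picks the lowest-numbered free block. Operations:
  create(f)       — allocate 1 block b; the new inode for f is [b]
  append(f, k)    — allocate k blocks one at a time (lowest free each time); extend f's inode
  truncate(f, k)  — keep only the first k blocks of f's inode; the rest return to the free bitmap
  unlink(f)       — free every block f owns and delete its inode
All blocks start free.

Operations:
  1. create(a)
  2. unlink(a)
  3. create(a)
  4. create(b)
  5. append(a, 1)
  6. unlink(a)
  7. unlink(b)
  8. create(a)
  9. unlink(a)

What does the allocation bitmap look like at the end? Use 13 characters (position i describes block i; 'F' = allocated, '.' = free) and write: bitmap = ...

  1. create(a)  ⇒  F............  {a→[0]}
  2. unlink(a)  ⇒  .............  {}
  3. create(a)  ⇒  F............  {a→[0]}
  4. create(b)  ⇒  FF...........  {a→[0]; b→[1]}
  5. append(a, 1)  ⇒  FFF..........  {a→[0, 2]; b→[1]}
  6. unlink(a)  ⇒  .F...........  {b→[1]}
  7. unlink(b)  ⇒  .............  {}
  8. create(a)  ⇒  F............  {a→[0]}
  9. unlink(a)  ⇒  .............  {}

bitmap = .............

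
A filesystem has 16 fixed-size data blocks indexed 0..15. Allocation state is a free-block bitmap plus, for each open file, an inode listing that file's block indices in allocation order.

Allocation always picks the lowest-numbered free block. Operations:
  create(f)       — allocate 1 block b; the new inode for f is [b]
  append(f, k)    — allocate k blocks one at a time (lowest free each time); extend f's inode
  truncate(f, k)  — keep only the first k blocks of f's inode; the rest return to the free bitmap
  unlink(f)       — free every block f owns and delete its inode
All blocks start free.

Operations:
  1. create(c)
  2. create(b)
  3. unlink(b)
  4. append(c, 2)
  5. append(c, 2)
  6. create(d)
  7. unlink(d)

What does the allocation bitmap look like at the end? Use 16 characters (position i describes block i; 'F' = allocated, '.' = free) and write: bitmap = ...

bitmap = FFFFF...........

  1. create(c)  ⇒  F...............  {c→[0]}
  2. create(b)  ⇒  FF..............  {b→[1]; c→[0]}
  3. unlink(b)  ⇒  F...............  {c→[0]}
  4. append(c, 2)  ⇒  FFF.............  {c→[0, 1, 2]}
  5. append(c, 2)  ⇒  FFFFF...........  {c→[0, 1, 2, 3, 4]}
  6. create(d)  ⇒  FFFFFF..........  {c→[0, 1, 2, 3, 4]; d→[5]}
  7. unlink(d)  ⇒  FFFFF...........  {c→[0, 1, 2, 3, 4]}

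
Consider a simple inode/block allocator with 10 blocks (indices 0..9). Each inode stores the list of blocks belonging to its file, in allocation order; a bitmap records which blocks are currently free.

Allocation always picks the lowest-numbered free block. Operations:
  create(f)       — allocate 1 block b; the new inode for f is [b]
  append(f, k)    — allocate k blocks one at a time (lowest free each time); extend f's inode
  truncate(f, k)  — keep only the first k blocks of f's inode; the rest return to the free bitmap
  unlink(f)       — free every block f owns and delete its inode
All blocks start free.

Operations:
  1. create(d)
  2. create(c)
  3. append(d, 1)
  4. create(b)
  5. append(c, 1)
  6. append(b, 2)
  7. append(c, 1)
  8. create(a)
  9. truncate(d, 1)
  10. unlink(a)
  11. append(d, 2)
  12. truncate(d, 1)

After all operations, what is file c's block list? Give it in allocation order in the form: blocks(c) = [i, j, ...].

blocks(c) = [1, 4, 7]

[1] create(d) — d=0 (map F.........)
[2] create(c) — c=1 d=0 (map FF........)
[3] append(d, 1) — c=1 d=0,2 (map FFF.......)
[4] create(b) — b=3 c=1 d=0,2 (map FFFF......)
[5] append(c, 1) — b=3 c=1,4 d=0,2 (map FFFFF.....)
[6] append(b, 2) — b=3,5,6 c=1,4 d=0,2 (map FFFFFFF...)
[7] append(c, 1) — b=3,5,6 c=1,4,7 d=0,2 (map FFFFFFFF..)
[8] create(a) — a=8 b=3,5,6 c=1,4,7 d=0,2 (map FFFFFFFFF.)
[9] truncate(d, 1) — a=8 b=3,5,6 c=1,4,7 d=0 (map FF.FFFFFF.)
[10] unlink(a) — b=3,5,6 c=1,4,7 d=0 (map FF.FFFFF..)
[11] append(d, 2) — b=3,5,6 c=1,4,7 d=0,2,8 (map FFFFFFFFF.)
[12] truncate(d, 1) — b=3,5,6 c=1,4,7 d=0 (map FF.FFFFF..)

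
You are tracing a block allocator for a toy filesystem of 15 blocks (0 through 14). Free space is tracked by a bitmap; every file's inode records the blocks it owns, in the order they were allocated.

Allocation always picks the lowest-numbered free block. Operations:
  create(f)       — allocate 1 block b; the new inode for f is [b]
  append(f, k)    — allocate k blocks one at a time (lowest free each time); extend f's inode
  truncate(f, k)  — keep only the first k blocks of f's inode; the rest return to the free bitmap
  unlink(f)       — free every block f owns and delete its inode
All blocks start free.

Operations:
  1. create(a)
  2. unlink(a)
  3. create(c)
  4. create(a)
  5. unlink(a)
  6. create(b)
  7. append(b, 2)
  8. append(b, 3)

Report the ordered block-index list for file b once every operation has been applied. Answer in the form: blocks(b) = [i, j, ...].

[1] create(a) — a=0 (map F..............)
[2] unlink(a) —  (map ...............)
[3] create(c) — c=0 (map F..............)
[4] create(a) — a=1 c=0 (map FF.............)
[5] unlink(a) — c=0 (map F..............)
[6] create(b) — b=1 c=0 (map FF.............)
[7] append(b, 2) — b=1,2,3 c=0 (map FFFF...........)
[8] append(b, 3) — b=1,2,3,4,5,6 c=0 (map FFFFFFF........)

blocks(b) = [1, 2, 3, 4, 5, 6]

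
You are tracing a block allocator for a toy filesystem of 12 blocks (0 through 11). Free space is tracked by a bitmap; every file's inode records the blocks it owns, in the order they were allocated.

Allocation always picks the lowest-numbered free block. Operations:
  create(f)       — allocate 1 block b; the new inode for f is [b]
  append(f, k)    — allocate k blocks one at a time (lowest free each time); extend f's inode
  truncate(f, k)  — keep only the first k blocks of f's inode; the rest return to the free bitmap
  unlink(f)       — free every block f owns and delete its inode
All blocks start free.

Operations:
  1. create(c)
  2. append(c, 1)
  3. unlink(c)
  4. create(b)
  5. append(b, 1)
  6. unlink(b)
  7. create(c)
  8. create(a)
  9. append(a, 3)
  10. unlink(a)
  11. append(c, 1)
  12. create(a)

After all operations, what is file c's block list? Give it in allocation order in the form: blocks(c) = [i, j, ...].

blocks(c) = [0, 1]

after create(c) → c:[0]  free=[F...........]
after append(c, 1) → c:[0, 1]  free=[FF..........]
after unlink(c) →   free=[............]
after create(b) → b:[0]  free=[F...........]
after append(b, 1) → b:[0, 1]  free=[FF..........]
after unlink(b) →   free=[............]
after create(c) → c:[0]  free=[F...........]
after create(a) → a:[1], c:[0]  free=[FF..........]
after append(a, 3) → a:[1, 2, 3, 4], c:[0]  free=[FFFFF.......]
after unlink(a) → c:[0]  free=[F...........]
after append(c, 1) → c:[0, 1]  free=[FF..........]
after create(a) → a:[2], c:[0, 1]  free=[FFF.........]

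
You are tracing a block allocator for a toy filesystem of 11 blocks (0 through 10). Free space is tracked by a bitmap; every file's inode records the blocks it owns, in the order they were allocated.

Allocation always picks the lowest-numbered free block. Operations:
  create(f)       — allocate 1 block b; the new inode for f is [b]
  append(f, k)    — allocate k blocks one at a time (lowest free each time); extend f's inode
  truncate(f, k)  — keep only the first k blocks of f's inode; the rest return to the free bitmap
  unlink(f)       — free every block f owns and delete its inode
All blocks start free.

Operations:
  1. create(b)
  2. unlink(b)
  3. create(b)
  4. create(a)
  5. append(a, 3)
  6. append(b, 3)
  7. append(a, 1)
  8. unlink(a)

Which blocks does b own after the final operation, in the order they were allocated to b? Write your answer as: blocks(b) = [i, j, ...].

blocks(b) = [0, 5, 6, 7]

[1] create(b) — b=0 (map F..........)
[2] unlink(b) —  (map ...........)
[3] create(b) — b=0 (map F..........)
[4] create(a) — a=1 b=0 (map FF.........)
[5] append(a, 3) — a=1,2,3,4 b=0 (map FFFFF......)
[6] append(b, 3) — a=1,2,3,4 b=0,5,6,7 (map FFFFFFFF...)
[7] append(a, 1) — a=1,2,3,4,8 b=0,5,6,7 (map FFFFFFFFF..)
[8] unlink(a) — b=0,5,6,7 (map F....FFF...)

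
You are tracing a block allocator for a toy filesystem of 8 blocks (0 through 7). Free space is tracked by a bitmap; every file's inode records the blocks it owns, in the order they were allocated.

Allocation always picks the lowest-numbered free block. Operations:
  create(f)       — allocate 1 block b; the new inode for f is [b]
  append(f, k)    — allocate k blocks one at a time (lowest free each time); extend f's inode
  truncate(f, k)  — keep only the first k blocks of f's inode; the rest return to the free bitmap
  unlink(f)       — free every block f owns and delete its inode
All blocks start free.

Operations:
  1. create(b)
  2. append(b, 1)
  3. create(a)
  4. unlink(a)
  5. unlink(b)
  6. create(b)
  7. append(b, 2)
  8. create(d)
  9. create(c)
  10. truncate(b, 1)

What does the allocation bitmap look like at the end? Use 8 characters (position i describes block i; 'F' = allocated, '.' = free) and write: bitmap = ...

create(b): bitmap=F....... | b=[0]
append(b, 1): bitmap=FF...... | b=[0, 1]
create(a): bitmap=FFF..... | a=[2] b=[0, 1]
unlink(a): bitmap=FF...... | b=[0, 1]
unlink(b): bitmap=........ | 
create(b): bitmap=F....... | b=[0]
append(b, 2): bitmap=FFF..... | b=[0, 1, 2]
create(d): bitmap=FFFF.... | b=[0, 1, 2] d=[3]
create(c): bitmap=FFFFF... | b=[0, 1, 2] c=[4] d=[3]
truncate(b, 1): bitmap=F..FF... | b=[0] c=[4] d=[3]

bitmap = F..FF...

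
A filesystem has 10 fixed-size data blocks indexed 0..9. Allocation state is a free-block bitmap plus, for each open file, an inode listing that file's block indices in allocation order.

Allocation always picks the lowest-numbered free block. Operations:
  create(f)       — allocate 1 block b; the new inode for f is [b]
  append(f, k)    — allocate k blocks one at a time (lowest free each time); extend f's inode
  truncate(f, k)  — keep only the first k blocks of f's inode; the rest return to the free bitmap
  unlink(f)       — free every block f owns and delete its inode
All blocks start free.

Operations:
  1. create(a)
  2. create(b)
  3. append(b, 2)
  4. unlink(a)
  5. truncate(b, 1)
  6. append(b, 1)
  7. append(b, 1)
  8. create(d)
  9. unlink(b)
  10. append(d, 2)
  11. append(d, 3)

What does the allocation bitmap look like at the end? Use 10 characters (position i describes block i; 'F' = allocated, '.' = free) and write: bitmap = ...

after create(a) → a:[0]  free=[F.........]
after create(b) → a:[0], b:[1]  free=[FF........]
after append(b, 2) → a:[0], b:[1, 2, 3]  free=[FFFF......]
after unlink(a) → b:[1, 2, 3]  free=[.FFF......]
after truncate(b, 1) → b:[1]  free=[.F........]
after append(b, 1) → b:[1, 0]  free=[FF........]
after append(b, 1) → b:[1, 0, 2]  free=[FFF.......]
after create(d) → b:[1, 0, 2], d:[3]  free=[FFFF......]
after unlink(b) → d:[3]  free=[...F......]
after append(d, 2) → d:[3, 0, 1]  free=[FF.F......]
after append(d, 3) → d:[3, 0, 1, 2, 4, 5]  free=[FFFFFF....]

bitmap = FFFFFF....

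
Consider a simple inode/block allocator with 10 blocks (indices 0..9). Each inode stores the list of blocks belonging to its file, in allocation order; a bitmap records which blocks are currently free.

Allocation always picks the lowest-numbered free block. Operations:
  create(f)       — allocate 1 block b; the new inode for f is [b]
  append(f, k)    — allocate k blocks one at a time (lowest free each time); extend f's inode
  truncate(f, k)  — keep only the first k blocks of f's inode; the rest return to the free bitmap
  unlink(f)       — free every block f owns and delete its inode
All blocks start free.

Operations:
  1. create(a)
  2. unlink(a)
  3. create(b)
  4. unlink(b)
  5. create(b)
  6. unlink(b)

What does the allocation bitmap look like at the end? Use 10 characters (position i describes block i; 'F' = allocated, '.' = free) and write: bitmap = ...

[1] create(a) — a=0 (map F.........)
[2] unlink(a) —  (map ..........)
[3] create(b) — b=0 (map F.........)
[4] unlink(b) —  (map ..........)
[5] create(b) — b=0 (map F.........)
[6] unlink(b) —  (map ..........)

bitmap = ..........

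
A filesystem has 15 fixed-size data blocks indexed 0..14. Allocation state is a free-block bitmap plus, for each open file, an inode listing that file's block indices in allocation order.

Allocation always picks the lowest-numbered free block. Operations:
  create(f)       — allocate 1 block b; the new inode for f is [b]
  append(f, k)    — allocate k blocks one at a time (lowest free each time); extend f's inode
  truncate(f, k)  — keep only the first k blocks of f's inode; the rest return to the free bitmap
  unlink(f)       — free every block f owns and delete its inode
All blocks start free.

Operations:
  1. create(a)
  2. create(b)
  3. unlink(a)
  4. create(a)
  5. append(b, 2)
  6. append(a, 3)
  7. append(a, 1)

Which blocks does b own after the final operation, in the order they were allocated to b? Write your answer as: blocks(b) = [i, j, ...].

[1] create(a) — a=0 (map F..............)
[2] create(b) — a=0 b=1 (map FF.............)
[3] unlink(a) — b=1 (map .F.............)
[4] create(a) — a=0 b=1 (map FF.............)
[5] append(b, 2) — a=0 b=1,2,3 (map FFFF...........)
[6] append(a, 3) — a=0,4,5,6 b=1,2,3 (map FFFFFFF........)
[7] append(a, 1) — a=0,4,5,6,7 b=1,2,3 (map FFFFFFFF.......)

blocks(b) = [1, 2, 3]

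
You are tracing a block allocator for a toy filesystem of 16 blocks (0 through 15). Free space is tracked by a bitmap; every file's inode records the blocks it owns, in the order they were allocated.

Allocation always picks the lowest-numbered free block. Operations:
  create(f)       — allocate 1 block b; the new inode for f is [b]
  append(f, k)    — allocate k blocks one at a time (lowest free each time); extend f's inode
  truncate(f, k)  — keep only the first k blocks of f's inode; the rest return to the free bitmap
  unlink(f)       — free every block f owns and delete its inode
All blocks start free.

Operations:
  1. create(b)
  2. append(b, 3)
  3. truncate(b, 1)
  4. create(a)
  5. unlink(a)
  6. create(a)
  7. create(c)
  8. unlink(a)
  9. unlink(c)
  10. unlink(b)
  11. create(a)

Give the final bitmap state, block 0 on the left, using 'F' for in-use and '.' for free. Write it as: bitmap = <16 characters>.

bitmap = F...............

after create(b) → b:[0]  free=[F...............]
after append(b, 3) → b:[0, 1, 2, 3]  free=[FFFF............]
after truncate(b, 1) → b:[0]  free=[F...............]
after create(a) → a:[1], b:[0]  free=[FF..............]
after unlink(a) → b:[0]  free=[F...............]
after create(a) → a:[1], b:[0]  free=[FF..............]
after create(c) → a:[1], b:[0], c:[2]  free=[FFF.............]
after unlink(a) → b:[0], c:[2]  free=[F.F.............]
after unlink(c) → b:[0]  free=[F...............]
after unlink(b) →   free=[................]
after create(a) → a:[0]  free=[F...............]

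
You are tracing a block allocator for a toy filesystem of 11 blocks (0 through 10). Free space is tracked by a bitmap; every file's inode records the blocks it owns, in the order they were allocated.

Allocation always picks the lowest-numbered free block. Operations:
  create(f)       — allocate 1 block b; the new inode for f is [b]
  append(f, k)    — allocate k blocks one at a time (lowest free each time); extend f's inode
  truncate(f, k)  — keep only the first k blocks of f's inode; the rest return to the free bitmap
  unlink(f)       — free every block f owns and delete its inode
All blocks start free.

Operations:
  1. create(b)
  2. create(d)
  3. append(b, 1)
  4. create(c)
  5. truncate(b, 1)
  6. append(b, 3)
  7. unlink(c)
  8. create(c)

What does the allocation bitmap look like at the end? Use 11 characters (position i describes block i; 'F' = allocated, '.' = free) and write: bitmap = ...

bitmap = FFFFFF.....

create(b): bitmap=F.......... | b=[0]
create(d): bitmap=FF......... | b=[0] d=[1]
append(b, 1): bitmap=FFF........ | b=[0, 2] d=[1]
create(c): bitmap=FFFF....... | b=[0, 2] c=[3] d=[1]
truncate(b, 1): bitmap=FF.F....... | b=[0] c=[3] d=[1]
append(b, 3): bitmap=FFFFFF..... | b=[0, 2, 4, 5] c=[3] d=[1]
unlink(c): bitmap=FFF.FF..... | b=[0, 2, 4, 5] d=[1]
create(c): bitmap=FFFFFF..... | b=[0, 2, 4, 5] c=[3] d=[1]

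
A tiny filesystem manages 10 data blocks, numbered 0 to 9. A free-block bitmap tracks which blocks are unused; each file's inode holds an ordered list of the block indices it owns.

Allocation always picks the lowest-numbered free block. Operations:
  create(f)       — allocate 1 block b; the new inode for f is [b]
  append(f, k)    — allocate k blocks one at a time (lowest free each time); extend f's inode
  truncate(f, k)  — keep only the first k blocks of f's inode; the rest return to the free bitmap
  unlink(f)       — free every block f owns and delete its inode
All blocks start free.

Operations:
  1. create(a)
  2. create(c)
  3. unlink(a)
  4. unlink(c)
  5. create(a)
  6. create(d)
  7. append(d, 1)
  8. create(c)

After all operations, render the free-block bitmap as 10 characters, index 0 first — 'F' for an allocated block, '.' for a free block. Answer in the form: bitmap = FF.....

create(a): bitmap=F......... | a=[0]
create(c): bitmap=FF........ | a=[0] c=[1]
unlink(a): bitmap=.F........ | c=[1]
unlink(c): bitmap=.......... | 
create(a): bitmap=F......... | a=[0]
create(d): bitmap=FF........ | a=[0] d=[1]
append(d, 1): bitmap=FFF....... | a=[0] d=[1, 2]
create(c): bitmap=FFFF...... | a=[0] c=[3] d=[1, 2]

bitmap = FFFF......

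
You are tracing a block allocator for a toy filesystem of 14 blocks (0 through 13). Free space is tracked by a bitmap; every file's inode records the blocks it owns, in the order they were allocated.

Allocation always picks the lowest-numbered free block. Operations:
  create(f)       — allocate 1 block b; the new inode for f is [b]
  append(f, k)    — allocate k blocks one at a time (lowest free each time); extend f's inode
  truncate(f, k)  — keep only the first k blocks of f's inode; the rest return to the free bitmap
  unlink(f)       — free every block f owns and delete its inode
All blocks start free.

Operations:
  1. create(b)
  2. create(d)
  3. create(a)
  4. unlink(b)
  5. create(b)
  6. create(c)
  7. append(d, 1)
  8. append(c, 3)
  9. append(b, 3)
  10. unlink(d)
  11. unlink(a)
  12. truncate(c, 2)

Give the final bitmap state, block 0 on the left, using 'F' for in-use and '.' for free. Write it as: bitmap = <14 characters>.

bitmap = F..F.F..FFF...

[1] create(b) — b=0 (map F.............)
[2] create(d) — b=0 d=1 (map FF............)
[3] create(a) — a=2 b=0 d=1 (map FFF...........)
[4] unlink(b) — a=2 d=1 (map .FF...........)
[5] create(b) — a=2 b=0 d=1 (map FFF...........)
[6] create(c) — a=2 b=0 c=3 d=1 (map FFFF..........)
[7] append(d, 1) — a=2 b=0 c=3 d=1,4 (map FFFFF.........)
[8] append(c, 3) — a=2 b=0 c=3,5,6,7 d=1,4 (map FFFFFFFF......)
[9] append(b, 3) — a=2 b=0,8,9,10 c=3,5,6,7 d=1,4 (map FFFFFFFFFFF...)
[10] unlink(d) — a=2 b=0,8,9,10 c=3,5,6,7 (map F.FF.FFFFFF...)
[11] unlink(a) — b=0,8,9,10 c=3,5,6,7 (map F..F.FFFFFF...)
[12] truncate(c, 2) — b=0,8,9,10 c=3,5 (map F..F.F..FFF...)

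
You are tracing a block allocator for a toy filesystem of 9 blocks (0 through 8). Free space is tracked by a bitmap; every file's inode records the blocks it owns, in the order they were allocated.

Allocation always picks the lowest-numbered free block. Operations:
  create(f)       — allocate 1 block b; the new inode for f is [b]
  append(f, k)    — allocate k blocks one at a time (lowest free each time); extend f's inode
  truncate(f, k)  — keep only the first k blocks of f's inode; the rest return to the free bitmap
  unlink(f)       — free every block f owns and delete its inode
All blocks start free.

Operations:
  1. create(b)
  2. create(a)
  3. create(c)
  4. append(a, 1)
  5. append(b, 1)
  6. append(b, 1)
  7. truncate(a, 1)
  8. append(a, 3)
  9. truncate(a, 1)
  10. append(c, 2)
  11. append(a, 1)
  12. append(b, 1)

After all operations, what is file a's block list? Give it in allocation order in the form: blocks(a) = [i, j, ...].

blocks(a) = [1, 7]

  1. create(b)  ⇒  F........  {b→[0]}
  2. create(a)  ⇒  FF.......  {a→[1]; b→[0]}
  3. create(c)  ⇒  FFF......  {a→[1]; b→[0]; c→[2]}
  4. append(a, 1)  ⇒  FFFF.....  {a→[1, 3]; b→[0]; c→[2]}
  5. append(b, 1)  ⇒  FFFFF....  {a→[1, 3]; b→[0, 4]; c→[2]}
  6. append(b, 1)  ⇒  FFFFFF...  {a→[1, 3]; b→[0, 4, 5]; c→[2]}
  7. truncate(a, 1)  ⇒  FFF.FF...  {a→[1]; b→[0, 4, 5]; c→[2]}
  8. append(a, 3)  ⇒  FFFFFFFF.  {a→[1, 3, 6, 7]; b→[0, 4, 5]; c→[2]}
  9. truncate(a, 1)  ⇒  FFF.FF...  {a→[1]; b→[0, 4, 5]; c→[2]}
  10. append(c, 2)  ⇒  FFFFFFF..  {a→[1]; b→[0, 4, 5]; c→[2, 3, 6]}
  11. append(a, 1)  ⇒  FFFFFFFF.  {a→[1, 7]; b→[0, 4, 5]; c→[2, 3, 6]}
  12. append(b, 1)  ⇒  FFFFFFFFF  {a→[1, 7]; b→[0, 4, 5, 8]; c→[2, 3, 6]}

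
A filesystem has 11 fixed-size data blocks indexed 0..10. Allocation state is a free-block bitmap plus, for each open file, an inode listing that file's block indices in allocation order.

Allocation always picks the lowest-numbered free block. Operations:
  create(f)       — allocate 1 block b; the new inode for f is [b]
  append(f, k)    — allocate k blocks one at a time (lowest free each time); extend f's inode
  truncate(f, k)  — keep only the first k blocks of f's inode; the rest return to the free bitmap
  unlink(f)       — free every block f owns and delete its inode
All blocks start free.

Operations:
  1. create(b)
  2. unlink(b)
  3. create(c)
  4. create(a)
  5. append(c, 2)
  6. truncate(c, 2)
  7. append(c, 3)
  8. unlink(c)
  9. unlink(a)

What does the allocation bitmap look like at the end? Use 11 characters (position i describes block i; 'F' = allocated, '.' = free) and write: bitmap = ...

create(b): bitmap=F.......... | b=[0]
unlink(b): bitmap=........... | 
create(c): bitmap=F.......... | c=[0]
create(a): bitmap=FF......... | a=[1] c=[0]
append(c, 2): bitmap=FFFF....... | a=[1] c=[0, 2, 3]
truncate(c, 2): bitmap=FFF........ | a=[1] c=[0, 2]
append(c, 3): bitmap=FFFFFF..... | a=[1] c=[0, 2, 3, 4, 5]
unlink(c): bitmap=.F......... | a=[1]
unlink(a): bitmap=........... | 

bitmap = ...........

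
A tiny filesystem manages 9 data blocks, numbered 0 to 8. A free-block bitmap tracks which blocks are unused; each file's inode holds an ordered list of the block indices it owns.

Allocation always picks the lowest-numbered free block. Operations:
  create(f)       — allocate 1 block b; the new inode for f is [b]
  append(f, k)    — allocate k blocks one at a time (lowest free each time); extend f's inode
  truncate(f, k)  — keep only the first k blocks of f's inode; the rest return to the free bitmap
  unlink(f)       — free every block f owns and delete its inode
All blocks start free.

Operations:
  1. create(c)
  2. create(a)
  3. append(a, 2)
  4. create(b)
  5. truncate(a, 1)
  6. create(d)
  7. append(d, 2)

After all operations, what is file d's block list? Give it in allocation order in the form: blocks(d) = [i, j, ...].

after create(c) → c:[0]  free=[F........]
after create(a) → a:[1], c:[0]  free=[FF.......]
after append(a, 2) → a:[1, 2, 3], c:[0]  free=[FFFF.....]
after create(b) → a:[1, 2, 3], b:[4], c:[0]  free=[FFFFF....]
after truncate(a, 1) → a:[1], b:[4], c:[0]  free=[FF..F....]
after create(d) → a:[1], b:[4], c:[0], d:[2]  free=[FFF.F....]
after append(d, 2) → a:[1], b:[4], c:[0], d:[2, 3, 5]  free=[FFFFFF...]

blocks(d) = [2, 3, 5]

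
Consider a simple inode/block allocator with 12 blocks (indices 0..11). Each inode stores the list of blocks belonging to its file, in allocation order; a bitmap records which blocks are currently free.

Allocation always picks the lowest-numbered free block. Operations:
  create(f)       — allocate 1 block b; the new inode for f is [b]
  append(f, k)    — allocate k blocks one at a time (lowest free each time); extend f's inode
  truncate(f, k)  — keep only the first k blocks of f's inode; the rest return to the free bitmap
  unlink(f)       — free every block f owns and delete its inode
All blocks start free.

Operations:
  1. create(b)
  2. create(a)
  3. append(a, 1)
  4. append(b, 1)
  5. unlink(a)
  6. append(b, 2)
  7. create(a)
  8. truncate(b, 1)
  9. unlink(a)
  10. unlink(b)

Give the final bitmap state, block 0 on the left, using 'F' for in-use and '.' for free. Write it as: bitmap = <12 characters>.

  1. create(b)  ⇒  F...........  {b→[0]}
  2. create(a)  ⇒  FF..........  {a→[1]; b→[0]}
  3. append(a, 1)  ⇒  FFF.........  {a→[1, 2]; b→[0]}
  4. append(b, 1)  ⇒  FFFF........  {a→[1, 2]; b→[0, 3]}
  5. unlink(a)  ⇒  F..F........  {b→[0, 3]}
  6. append(b, 2)  ⇒  FFFF........  {b→[0, 3, 1, 2]}
  7. create(a)  ⇒  FFFFF.......  {a→[4]; b→[0, 3, 1, 2]}
  8. truncate(b, 1)  ⇒  F...F.......  {a→[4]; b→[0]}
  9. unlink(a)  ⇒  F...........  {b→[0]}
  10. unlink(b)  ⇒  ............  {}

bitmap = ............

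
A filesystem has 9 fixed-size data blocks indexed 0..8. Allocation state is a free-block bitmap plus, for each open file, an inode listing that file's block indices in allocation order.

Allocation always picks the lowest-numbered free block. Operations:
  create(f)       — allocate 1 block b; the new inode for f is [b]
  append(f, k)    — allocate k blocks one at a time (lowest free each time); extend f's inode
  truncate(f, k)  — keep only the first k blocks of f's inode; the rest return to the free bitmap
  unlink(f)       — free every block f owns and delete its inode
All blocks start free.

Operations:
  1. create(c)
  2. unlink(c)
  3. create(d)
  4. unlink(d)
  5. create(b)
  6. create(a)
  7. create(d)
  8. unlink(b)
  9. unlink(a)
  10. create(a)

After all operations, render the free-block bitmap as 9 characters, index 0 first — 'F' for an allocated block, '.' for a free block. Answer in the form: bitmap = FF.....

  1. create(c)  ⇒  F........  {c→[0]}
  2. unlink(c)  ⇒  .........  {}
  3. create(d)  ⇒  F........  {d→[0]}
  4. unlink(d)  ⇒  .........  {}
  5. create(b)  ⇒  F........  {b→[0]}
  6. create(a)  ⇒  FF.......  {a→[1]; b→[0]}
  7. create(d)  ⇒  FFF......  {a→[1]; b→[0]; d→[2]}
  8. unlink(b)  ⇒  .FF......  {a→[1]; d→[2]}
  9. unlink(a)  ⇒  ..F......  {d→[2]}
  10. create(a)  ⇒  F.F......  {a→[0]; d→[2]}

bitmap = F.F......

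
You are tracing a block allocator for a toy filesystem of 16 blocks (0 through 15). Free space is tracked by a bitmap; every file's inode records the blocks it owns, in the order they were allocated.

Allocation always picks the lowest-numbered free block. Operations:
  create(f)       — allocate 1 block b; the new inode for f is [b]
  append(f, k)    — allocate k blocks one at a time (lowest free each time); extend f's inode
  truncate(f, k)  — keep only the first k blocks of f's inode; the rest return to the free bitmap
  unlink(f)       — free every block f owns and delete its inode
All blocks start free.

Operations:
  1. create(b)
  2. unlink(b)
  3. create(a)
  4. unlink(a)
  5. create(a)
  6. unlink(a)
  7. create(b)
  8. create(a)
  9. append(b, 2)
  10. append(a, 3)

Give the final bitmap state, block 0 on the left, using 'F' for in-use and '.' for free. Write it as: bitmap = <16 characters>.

[1] create(b) — b=0 (map F...............)
[2] unlink(b) —  (map ................)
[3] create(a) — a=0 (map F...............)
[4] unlink(a) —  (map ................)
[5] create(a) — a=0 (map F...............)
[6] unlink(a) —  (map ................)
[7] create(b) — b=0 (map F...............)
[8] create(a) — a=1 b=0 (map FF..............)
[9] append(b, 2) — a=1 b=0,2,3 (map FFFF............)
[10] append(a, 3) — a=1,4,5,6 b=0,2,3 (map FFFFFFF.........)

bitmap = FFFFFFF.........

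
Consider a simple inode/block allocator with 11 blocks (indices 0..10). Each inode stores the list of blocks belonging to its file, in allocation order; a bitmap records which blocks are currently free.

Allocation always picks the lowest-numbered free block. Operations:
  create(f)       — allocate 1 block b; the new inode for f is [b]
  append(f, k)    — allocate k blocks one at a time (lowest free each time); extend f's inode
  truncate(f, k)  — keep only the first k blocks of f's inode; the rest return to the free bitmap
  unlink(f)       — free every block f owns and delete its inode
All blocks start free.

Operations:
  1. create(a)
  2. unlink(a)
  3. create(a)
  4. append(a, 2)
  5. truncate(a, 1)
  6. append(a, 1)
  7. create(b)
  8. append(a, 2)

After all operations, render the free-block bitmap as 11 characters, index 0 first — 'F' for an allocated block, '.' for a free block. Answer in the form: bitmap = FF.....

bitmap = FFFFF......

create(a): bitmap=F.......... | a=[0]
unlink(a): bitmap=........... | 
create(a): bitmap=F.......... | a=[0]
append(a, 2): bitmap=FFF........ | a=[0, 1, 2]
truncate(a, 1): bitmap=F.......... | a=[0]
append(a, 1): bitmap=FF......... | a=[0, 1]
create(b): bitmap=FFF........ | a=[0, 1] b=[2]
append(a, 2): bitmap=FFFFF...... | a=[0, 1, 3, 4] b=[2]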